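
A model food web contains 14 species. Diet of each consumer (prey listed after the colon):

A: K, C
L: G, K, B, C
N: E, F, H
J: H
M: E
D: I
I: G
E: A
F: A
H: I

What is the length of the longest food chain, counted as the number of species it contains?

4 species

One longest chain: K → A → E → M.
It has 4 species and 3 links.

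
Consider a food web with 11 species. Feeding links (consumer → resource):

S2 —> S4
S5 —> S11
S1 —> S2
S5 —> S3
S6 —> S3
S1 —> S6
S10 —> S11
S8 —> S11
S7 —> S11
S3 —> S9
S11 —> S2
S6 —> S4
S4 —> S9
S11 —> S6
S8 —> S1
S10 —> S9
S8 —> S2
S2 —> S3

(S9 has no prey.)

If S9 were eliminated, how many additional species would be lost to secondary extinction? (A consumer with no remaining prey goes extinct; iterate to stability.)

Remove S9.
Round 1: S3 (all prey gone), S4 (all prey gone) → extinct.
Round 2: S2 (all prey gone), S6 (all prey gone) → extinct.
Round 3: S11 (all prey gone), S1 (all prey gone) → extinct.
Round 4: S7 (all prey gone), S5 (all prey gone), S10 (all prey gone), S8 (all prey gone) → extinct.
No further losses. Total secondary extinctions: 10.

10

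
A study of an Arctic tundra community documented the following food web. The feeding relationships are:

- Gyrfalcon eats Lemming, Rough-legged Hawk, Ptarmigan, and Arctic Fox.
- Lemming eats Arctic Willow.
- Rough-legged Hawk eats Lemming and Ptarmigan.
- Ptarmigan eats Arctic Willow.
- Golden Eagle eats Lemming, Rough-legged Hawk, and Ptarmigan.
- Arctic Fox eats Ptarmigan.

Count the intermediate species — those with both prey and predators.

Intermediate species (has both prey and predators): Ptarmigan, Lemming, Rough-legged Hawk, Arctic Fox.
Count: 4.

4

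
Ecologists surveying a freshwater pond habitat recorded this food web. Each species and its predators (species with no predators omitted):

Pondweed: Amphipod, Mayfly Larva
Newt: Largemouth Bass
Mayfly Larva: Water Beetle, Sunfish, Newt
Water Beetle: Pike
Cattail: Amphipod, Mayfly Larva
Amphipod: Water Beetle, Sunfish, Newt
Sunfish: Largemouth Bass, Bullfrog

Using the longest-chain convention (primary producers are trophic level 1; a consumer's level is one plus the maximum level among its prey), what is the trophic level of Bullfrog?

Pondweed is a producer → level 1.
Amphipod eats Pondweed (level 1); other prey at levels: Cattail 1 → level 2.
Sunfish eats Amphipod (level 2); other prey at levels: Mayfly Larva 2 → level 3.
Bullfrog eats Sunfish → level 4.

Trophic level 4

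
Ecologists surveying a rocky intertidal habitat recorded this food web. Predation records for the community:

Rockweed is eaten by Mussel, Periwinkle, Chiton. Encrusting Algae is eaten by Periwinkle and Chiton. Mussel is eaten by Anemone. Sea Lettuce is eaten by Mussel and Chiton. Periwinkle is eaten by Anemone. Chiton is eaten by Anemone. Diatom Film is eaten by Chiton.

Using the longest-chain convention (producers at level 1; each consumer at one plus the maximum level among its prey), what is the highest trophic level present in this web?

3

Producers (level 1): Diatom Film, Rockweed, Encrusting Algae, Sea Lettuce.
Diatom Film → Chiton → Anemone gives Anemone level 3.
No species has a prey at level 3, so no species reaches level 4.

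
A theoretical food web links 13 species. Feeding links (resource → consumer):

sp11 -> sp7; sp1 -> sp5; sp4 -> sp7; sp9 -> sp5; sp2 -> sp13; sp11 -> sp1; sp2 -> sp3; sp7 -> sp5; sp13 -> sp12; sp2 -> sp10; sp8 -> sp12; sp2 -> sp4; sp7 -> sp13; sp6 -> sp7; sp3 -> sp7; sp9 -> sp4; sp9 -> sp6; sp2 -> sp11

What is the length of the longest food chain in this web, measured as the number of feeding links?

4 links

One longest chain: sp2 → sp3 → sp7 → sp13 → sp12.
It has 5 species and 4 links.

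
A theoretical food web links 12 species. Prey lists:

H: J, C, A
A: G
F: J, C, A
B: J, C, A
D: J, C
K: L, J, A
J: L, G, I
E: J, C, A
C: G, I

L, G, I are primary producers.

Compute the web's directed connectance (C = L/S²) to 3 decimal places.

C = 0.160

The web has S = 12 species and L = 23 feeding links.
C = L / S² = 23 / 144 = 0.1597 ≈ 0.160.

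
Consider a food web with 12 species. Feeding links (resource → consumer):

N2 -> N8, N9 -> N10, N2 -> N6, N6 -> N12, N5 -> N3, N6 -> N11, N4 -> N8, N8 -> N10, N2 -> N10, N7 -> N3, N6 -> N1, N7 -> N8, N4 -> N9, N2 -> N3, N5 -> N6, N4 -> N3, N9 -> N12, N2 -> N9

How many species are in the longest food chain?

3 species

One longest chain: N5 → N6 → N11.
It has 3 species and 2 links.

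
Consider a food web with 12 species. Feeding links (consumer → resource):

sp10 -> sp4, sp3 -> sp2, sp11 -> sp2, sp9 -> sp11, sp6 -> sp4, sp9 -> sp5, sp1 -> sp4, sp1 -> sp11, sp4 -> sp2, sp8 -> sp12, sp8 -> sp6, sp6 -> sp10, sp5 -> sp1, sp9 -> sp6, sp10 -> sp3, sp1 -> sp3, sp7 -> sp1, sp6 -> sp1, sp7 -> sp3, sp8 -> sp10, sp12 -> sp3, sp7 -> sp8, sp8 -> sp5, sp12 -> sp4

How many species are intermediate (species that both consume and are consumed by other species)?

Intermediate species (has both prey and predators): sp11, sp3, sp4, sp12, sp1, sp10, sp6, sp5, sp8.
Count: 9.

9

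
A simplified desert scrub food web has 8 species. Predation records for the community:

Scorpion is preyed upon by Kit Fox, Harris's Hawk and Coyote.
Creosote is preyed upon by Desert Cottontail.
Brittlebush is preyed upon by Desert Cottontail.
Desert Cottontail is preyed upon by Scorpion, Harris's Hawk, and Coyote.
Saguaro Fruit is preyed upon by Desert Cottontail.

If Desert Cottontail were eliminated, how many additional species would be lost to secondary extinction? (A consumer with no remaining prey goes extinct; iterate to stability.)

4

Remove Desert Cottontail.
Round 1: Scorpion (all prey gone) → extinct.
Round 2: Harris's Hawk (all prey gone), Kit Fox (all prey gone), Coyote (all prey gone) → extinct.
No further losses. Total secondary extinctions: 4.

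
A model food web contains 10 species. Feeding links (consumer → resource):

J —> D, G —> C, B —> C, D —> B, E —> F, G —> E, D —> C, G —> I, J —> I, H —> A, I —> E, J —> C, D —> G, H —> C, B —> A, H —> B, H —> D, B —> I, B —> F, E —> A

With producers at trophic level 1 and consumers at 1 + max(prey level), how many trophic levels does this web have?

Producers (level 1): A, C, F.
A → E → I → B → D → H gives H level 6.
No species has a prey at level 6, so no species reaches level 7.

6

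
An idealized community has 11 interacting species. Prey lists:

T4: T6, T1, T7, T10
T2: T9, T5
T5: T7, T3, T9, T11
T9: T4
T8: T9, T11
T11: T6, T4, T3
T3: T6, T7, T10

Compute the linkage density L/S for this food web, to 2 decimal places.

L/S = 1.73

There are L = 19 links among S = 11 species.
L/S = 19/11 = 1.7273 ≈ 1.73.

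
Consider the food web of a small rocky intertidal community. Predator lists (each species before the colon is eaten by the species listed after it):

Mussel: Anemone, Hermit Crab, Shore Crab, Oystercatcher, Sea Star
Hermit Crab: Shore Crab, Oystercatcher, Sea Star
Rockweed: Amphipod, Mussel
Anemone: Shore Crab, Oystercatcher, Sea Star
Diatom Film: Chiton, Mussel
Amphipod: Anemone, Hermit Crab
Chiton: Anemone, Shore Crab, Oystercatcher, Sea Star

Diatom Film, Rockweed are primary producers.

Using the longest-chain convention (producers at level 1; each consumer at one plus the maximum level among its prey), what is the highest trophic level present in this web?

Producers (level 1): Diatom Film, Rockweed.
Rockweed → Amphipod → Anemone → Shore Crab gives Shore Crab level 4.
No species has a prey at level 4, so no species reaches level 5.

4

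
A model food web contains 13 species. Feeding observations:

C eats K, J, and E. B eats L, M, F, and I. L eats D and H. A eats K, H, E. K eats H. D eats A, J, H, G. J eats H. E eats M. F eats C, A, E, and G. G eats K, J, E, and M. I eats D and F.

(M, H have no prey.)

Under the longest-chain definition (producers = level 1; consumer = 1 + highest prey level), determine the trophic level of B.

Trophic level 6

H is a producer → level 1.
K eats H → level 2.
G eats K (level 2); other prey at levels: M 1, E 2, J 2 → level 3.
F eats G (level 3); other prey at levels: E 2, A 3, C 3 → level 4.
I eats F (level 4); other prey at levels: D 4 → level 5.
B eats I (level 5); other prey at levels: M 1, F 4, L 5 → level 6.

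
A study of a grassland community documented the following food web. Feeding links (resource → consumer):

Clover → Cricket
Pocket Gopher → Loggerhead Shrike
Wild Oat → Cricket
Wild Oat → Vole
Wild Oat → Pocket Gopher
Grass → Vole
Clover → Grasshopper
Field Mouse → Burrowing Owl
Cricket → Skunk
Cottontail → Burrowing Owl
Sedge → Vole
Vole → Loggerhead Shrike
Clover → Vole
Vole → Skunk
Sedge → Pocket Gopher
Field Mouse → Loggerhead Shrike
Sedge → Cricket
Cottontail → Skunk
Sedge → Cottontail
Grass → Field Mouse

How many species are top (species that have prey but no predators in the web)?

Top species (has prey, but nothing eats it): Grasshopper, Skunk, Loggerhead Shrike, Burrowing Owl.
Count: 4.

4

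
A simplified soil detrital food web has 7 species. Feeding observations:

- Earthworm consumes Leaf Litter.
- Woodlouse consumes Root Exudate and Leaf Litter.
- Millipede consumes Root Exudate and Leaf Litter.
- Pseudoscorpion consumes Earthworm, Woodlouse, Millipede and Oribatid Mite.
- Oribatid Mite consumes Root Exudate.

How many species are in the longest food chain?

3 species

One longest chain: Root Exudate → Oribatid Mite → Pseudoscorpion.
It has 3 species and 2 links.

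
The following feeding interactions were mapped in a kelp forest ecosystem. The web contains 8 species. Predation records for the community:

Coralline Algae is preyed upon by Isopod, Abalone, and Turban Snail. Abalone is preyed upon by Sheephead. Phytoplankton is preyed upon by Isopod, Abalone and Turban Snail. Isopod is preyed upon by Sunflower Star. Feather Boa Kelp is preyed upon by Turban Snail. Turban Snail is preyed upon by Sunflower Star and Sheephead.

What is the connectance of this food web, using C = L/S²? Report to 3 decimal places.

C = 0.172

The web has S = 8 species and L = 11 feeding links.
C = L / S² = 11 / 64 = 0.1719 ≈ 0.172.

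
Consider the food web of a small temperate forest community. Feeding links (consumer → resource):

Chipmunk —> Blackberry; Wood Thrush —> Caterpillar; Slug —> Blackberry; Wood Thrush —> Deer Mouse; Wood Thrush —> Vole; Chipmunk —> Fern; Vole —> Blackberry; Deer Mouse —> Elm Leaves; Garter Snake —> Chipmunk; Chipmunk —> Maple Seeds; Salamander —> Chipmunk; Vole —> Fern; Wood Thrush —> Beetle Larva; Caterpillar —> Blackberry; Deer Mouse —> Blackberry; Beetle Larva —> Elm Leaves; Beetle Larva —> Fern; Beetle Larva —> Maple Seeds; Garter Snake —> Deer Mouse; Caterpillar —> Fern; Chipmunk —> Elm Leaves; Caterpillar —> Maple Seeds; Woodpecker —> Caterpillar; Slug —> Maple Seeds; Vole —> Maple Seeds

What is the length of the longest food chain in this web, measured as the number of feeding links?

2 links

One longest chain: Blackberry → Caterpillar → Wood Thrush.
It has 3 species and 2 links.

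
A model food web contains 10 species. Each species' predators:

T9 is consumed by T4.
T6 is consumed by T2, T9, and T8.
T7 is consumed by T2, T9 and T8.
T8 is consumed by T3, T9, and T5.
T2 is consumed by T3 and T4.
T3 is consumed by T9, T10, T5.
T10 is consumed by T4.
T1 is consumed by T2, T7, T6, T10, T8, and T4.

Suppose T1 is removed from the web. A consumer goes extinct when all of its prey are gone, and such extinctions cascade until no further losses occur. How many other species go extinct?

9

Remove T1.
Round 1: T6 (all prey gone), T7 (all prey gone) → extinct.
Round 2: T2 (all prey gone), T8 (all prey gone) → extinct.
Round 3: T3 (all prey gone) → extinct.
Round 4: T9 (all prey gone), T5 (all prey gone), T10 (all prey gone) → extinct.
Round 5: T4 (all prey gone) → extinct.
No further losses. Total secondary extinctions: 9.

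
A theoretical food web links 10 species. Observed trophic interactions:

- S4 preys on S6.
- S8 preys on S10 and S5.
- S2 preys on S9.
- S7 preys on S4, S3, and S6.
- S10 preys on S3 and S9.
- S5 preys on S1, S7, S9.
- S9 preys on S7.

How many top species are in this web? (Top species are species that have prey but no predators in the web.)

Top species (has prey, but nothing eats it): S2, S8.
Count: 2.

2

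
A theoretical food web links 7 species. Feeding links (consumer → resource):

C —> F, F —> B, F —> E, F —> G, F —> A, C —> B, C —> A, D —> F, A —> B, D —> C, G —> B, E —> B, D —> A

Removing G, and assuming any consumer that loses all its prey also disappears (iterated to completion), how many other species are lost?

0

Remove G.
Every predator of it retains at least one other prey: F still has B, A, E.
No consumer loses all prey, so no secondary extinctions occur.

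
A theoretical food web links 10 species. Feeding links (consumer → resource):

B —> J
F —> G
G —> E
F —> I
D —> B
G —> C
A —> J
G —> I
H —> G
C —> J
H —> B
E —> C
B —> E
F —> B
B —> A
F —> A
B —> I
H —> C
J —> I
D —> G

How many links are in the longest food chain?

One longest chain: I → J → C → E → B → F.
It has 6 species and 5 links.

5 links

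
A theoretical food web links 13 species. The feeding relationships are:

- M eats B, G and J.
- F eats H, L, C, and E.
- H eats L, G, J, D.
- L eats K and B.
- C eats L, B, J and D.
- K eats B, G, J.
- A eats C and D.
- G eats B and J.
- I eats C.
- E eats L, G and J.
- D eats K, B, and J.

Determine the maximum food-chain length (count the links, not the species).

One longest chain: J → G → K → L → C → I.
It has 6 species and 5 links.

5 links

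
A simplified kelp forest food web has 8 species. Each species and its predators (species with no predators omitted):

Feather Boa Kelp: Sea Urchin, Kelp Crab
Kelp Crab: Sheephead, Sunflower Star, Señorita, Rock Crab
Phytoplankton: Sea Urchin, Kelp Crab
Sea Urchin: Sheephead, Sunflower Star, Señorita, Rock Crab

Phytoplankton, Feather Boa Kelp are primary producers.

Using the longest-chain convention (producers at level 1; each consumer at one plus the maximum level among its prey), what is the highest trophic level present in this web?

Producers (level 1): Phytoplankton, Feather Boa Kelp.
Phytoplankton → Sea Urchin → Sunflower Star gives Sunflower Star level 3.
No species has a prey at level 3, so no species reaches level 4.

3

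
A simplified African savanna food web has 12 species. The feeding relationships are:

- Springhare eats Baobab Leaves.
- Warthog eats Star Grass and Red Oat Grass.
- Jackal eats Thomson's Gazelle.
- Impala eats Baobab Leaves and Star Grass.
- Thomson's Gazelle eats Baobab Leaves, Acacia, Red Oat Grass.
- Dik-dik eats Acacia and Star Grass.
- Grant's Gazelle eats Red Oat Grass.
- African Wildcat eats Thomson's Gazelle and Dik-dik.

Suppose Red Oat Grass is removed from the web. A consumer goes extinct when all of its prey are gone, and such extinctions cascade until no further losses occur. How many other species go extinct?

1

Remove Red Oat Grass.
Round 1: Grant's Gazelle (all prey gone) → extinct.
No further losses. Total secondary extinctions: 1.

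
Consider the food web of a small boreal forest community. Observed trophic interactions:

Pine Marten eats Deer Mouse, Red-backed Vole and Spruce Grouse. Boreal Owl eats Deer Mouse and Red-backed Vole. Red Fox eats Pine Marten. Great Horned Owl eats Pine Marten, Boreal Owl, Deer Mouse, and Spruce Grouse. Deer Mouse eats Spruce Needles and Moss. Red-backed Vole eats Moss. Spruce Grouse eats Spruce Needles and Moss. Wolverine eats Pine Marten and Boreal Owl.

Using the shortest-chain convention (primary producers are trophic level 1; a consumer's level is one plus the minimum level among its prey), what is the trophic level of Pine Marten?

Trophic level 3

Moss is a producer → level 1.
Spruce Grouse eats Moss → level 2.
Pine Marten eats Spruce Grouse → level 3.
No prey of Pine Marten is below level 2, so 3 is the minimum.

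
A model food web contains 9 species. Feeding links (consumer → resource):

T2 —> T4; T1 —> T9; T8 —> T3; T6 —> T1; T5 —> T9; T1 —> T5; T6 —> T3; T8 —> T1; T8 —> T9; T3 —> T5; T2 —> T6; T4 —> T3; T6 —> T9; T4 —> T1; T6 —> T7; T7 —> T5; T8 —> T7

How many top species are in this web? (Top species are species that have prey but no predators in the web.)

2

Top species (has prey, but nothing eats it): T8, T2.
Count: 2.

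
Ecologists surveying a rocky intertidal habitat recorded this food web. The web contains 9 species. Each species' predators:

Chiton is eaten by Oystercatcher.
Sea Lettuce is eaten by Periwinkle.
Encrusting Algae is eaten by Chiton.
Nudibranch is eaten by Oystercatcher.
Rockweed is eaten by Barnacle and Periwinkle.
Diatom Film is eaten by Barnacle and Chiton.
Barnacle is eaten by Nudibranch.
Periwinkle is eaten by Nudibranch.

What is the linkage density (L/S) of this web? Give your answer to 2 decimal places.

L/S = 1.11

There are L = 10 links among S = 9 species.
L/S = 10/9 = 1.1111 ≈ 1.11.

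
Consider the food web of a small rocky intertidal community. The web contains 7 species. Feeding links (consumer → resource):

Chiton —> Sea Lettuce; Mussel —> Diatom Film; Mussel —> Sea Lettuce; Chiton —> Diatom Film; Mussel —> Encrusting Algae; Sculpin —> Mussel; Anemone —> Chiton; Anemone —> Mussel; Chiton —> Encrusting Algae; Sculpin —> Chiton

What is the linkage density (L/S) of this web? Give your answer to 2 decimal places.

There are L = 10 links among S = 7 species.
L/S = 10/7 = 1.4286 ≈ 1.43.

L/S = 1.43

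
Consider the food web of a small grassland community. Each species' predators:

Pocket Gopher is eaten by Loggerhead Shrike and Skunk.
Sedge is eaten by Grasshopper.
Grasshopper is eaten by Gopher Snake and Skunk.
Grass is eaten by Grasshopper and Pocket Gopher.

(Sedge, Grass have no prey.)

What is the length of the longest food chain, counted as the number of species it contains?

3 species

One longest chain: Sedge → Grasshopper → Gopher Snake.
It has 3 species and 2 links.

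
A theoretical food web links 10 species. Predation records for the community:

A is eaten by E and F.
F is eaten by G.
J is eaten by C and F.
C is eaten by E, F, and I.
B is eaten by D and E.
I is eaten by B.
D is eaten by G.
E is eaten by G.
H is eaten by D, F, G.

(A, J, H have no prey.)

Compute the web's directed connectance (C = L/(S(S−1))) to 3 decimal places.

The web has S = 10 species and L = 16 feeding links.
C = L / (S(S−1)) = 16 / 90 = 0.1778 ≈ 0.178.

C = 0.178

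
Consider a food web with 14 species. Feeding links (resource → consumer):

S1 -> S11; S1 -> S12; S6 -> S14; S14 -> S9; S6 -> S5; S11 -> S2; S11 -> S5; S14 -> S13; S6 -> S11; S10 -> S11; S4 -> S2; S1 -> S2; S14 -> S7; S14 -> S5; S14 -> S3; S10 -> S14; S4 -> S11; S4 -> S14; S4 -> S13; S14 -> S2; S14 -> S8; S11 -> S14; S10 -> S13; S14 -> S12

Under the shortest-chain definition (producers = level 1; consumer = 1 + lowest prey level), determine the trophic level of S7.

S10 is a producer → level 1.
S14 eats S10 → level 2.
S7 eats S14 → level 3.
No prey of S7 is below level 2, so 3 is the minimum.

Trophic level 3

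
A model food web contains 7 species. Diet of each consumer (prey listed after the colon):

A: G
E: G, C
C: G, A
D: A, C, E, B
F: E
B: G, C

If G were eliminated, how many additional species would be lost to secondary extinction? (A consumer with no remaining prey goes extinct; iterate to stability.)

Remove G.
Round 1: A (all prey gone) → extinct.
Round 2: C (all prey gone) → extinct.
Round 3: E (all prey gone), B (all prey gone) → extinct.
Round 4: D (all prey gone), F (all prey gone) → extinct.
No further losses. Total secondary extinctions: 6.

6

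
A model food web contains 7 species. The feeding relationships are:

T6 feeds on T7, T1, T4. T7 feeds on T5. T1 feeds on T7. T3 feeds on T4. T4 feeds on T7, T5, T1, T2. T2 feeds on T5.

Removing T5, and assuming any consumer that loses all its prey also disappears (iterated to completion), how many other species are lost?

Remove T5.
Round 1: T7 (all prey gone), T2 (all prey gone) → extinct.
Round 2: T1 (all prey gone) → extinct.
Round 3: T4 (all prey gone) → extinct.
Round 4: T3 (all prey gone), T6 (all prey gone) → extinct.
No further losses. Total secondary extinctions: 6.

6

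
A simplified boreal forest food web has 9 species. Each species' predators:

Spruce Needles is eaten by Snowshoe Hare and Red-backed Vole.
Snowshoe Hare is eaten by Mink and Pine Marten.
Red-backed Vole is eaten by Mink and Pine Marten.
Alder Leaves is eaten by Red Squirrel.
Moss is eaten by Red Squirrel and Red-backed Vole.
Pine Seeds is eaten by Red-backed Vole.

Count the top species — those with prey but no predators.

Top species (has prey, but nothing eats it): Red Squirrel, Mink, Pine Marten.
Count: 3.

3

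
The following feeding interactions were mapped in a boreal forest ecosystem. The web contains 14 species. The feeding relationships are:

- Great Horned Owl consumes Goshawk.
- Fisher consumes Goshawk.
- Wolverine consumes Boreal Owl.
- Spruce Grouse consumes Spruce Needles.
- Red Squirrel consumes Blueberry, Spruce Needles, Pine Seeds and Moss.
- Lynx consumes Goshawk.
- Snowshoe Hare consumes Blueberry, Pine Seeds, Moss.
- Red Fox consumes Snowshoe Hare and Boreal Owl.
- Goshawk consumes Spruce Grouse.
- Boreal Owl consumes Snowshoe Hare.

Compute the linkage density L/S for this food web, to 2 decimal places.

There are L = 16 links among S = 14 species.
L/S = 16/14 = 1.1429 ≈ 1.14.

L/S = 1.14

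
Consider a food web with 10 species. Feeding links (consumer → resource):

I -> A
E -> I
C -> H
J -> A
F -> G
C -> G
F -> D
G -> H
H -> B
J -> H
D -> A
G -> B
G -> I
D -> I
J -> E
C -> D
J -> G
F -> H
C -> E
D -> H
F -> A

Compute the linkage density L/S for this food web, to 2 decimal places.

There are L = 21 links among S = 10 species.
L/S = 21/10 = 2.1000 ≈ 2.10.

L/S = 2.10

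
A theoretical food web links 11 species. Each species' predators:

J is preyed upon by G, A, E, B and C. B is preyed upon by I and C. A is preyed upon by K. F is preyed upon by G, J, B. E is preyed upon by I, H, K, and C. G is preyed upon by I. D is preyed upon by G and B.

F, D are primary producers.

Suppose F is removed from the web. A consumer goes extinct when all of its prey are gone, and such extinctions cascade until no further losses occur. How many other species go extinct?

5

Remove F.
Round 1: J (all prey gone) → extinct.
Round 2: A (all prey gone), E (all prey gone) → extinct.
Round 3: H (all prey gone), K (all prey gone) → extinct.
No further losses. Total secondary extinctions: 5.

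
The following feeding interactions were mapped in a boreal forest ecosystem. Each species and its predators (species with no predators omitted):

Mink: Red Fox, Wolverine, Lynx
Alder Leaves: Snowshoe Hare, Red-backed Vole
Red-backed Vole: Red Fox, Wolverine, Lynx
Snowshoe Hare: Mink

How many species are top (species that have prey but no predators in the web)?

3

Top species (has prey, but nothing eats it): Red Fox, Wolverine, Lynx.
Count: 3.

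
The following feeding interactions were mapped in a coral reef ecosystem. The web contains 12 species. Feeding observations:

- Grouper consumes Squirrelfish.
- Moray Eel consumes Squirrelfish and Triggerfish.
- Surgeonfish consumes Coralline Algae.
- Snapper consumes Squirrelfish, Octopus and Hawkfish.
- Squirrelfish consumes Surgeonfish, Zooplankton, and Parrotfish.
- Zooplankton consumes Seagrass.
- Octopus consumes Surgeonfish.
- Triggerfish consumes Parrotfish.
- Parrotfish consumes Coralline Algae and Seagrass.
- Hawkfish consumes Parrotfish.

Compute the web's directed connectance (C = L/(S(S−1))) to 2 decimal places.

C = 0.12

The web has S = 12 species and L = 16 feeding links.
C = L / (S(S−1)) = 16 / 132 = 0.1212 ≈ 0.12.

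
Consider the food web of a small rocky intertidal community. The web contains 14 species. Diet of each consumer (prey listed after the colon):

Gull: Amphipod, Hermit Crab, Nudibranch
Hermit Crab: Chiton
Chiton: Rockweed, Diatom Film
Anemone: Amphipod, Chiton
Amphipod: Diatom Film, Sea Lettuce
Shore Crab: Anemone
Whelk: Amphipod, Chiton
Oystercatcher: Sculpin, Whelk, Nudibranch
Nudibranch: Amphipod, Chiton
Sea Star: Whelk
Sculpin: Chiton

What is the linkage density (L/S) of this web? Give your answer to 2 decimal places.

L/S = 1.43

There are L = 20 links among S = 14 species.
L/S = 20/14 = 1.4286 ≈ 1.43.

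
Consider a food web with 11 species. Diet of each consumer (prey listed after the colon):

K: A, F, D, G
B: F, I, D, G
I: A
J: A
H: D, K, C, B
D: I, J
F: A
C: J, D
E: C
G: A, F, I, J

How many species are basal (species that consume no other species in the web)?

Basal species (no prey listed): A.
Count: 1.

1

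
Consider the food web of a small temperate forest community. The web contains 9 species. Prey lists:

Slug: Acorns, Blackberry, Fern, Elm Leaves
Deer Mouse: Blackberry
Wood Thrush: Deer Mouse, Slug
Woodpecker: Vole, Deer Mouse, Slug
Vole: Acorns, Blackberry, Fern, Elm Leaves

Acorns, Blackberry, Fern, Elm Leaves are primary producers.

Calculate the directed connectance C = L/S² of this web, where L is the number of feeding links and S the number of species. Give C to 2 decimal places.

C = 0.17

The web has S = 9 species and L = 14 feeding links.
C = L / S² = 14 / 81 = 0.1728 ≈ 0.17.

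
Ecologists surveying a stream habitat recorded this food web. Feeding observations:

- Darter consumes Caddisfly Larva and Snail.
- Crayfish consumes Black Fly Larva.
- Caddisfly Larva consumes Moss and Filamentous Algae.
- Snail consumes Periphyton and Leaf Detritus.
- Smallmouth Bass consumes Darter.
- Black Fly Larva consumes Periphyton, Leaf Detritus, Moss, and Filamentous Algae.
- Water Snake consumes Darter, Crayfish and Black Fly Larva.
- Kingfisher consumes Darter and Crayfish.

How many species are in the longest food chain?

4 species

One longest chain: Periphyton → Snail → Darter → Water Snake.
It has 4 species and 3 links.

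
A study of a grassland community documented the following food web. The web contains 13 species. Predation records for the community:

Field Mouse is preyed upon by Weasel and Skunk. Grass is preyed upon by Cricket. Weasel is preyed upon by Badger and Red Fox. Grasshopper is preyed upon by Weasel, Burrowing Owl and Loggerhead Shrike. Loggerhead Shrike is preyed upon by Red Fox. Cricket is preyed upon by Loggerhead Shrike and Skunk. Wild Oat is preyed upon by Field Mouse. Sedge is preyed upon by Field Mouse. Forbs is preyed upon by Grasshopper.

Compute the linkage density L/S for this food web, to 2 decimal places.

L/S = 1.08

There are L = 14 links among S = 13 species.
L/S = 14/13 = 1.0769 ≈ 1.08.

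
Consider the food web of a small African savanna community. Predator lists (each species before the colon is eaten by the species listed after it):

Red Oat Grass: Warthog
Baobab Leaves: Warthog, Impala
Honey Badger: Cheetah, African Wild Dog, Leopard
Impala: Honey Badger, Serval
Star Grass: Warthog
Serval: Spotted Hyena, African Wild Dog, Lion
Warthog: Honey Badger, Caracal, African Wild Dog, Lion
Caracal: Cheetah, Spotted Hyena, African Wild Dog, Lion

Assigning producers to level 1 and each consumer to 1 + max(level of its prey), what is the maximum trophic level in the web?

4

Producers (level 1): Baobab Leaves, Red Oat Grass, Star Grass.
Baobab Leaves → Warthog → Honey Badger → African Wild Dog gives African Wild Dog level 4.
No species has a prey at level 4, so no species reaches level 5.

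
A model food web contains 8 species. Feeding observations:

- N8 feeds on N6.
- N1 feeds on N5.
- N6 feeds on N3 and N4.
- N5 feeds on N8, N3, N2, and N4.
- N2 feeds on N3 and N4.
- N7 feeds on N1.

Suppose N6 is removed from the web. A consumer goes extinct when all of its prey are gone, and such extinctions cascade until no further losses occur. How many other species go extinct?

1

Remove N6.
Round 1: N8 (all prey gone) → extinct.
No further losses. Total secondary extinctions: 1.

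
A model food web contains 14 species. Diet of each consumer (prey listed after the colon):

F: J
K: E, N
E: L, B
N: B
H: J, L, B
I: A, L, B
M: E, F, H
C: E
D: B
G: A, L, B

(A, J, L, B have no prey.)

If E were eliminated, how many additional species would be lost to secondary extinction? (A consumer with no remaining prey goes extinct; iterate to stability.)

Remove E.
Round 1: C (all prey gone) → extinct.
No further losses. Total secondary extinctions: 1.

1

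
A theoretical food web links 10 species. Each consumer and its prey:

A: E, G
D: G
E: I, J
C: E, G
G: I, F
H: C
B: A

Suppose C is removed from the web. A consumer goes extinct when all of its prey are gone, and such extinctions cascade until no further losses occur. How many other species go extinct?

Remove C.
Round 1: H (all prey gone) → extinct.
No further losses. Total secondary extinctions: 1.

1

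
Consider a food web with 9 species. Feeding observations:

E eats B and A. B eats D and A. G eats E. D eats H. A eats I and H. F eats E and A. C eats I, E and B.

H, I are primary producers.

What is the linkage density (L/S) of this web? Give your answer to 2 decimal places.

L/S = 1.44

There are L = 13 links among S = 9 species.
L/S = 13/9 = 1.4444 ≈ 1.44.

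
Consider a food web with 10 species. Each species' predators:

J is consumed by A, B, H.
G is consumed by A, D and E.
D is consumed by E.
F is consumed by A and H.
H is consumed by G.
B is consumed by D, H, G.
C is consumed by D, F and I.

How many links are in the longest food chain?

One longest chain: C → F → H → G → D → E.
It has 6 species and 5 links.

5 links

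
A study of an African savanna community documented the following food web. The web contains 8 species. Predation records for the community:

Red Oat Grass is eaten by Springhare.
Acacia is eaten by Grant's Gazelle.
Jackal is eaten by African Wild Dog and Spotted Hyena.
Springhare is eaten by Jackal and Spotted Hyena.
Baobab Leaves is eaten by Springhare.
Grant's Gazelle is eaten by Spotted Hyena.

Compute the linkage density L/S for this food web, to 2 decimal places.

L/S = 1.00

There are L = 8 links among S = 8 species.
L/S = 8/8 = 1.0000 ≈ 1.00.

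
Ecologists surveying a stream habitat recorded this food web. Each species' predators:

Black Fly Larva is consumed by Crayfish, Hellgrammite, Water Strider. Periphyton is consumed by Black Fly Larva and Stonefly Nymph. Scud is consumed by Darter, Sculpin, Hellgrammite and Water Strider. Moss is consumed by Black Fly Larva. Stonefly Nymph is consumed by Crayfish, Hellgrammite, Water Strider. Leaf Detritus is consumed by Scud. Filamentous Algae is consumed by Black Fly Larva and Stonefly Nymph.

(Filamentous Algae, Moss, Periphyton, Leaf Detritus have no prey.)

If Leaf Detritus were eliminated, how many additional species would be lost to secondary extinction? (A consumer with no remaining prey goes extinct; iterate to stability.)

3

Remove Leaf Detritus.
Round 1: Scud (all prey gone) → extinct.
Round 2: Darter (all prey gone), Sculpin (all prey gone) → extinct.
No further losses. Total secondary extinctions: 3.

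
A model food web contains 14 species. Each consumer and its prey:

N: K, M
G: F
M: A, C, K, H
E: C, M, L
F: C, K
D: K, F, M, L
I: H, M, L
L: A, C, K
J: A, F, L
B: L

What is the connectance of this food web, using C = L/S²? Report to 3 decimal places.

C = 0.133

The web has S = 14 species and L = 26 feeding links.
C = L / S² = 26 / 196 = 0.1327 ≈ 0.133.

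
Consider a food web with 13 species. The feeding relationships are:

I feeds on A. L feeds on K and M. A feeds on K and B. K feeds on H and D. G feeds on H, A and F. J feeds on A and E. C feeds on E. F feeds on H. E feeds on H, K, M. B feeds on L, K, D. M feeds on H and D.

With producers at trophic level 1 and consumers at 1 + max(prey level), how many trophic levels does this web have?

Producers (level 1): D, H.
D → M → L → B → A → G gives G level 6.
No species has a prey at level 6, so no species reaches level 7.

6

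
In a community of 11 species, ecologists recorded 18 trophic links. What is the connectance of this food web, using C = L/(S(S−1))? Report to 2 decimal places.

The web has S = 11 species and L = 18 feeding links.
C = L / (S(S−1)) = 18 / 110 = 0.1636 ≈ 0.16.

C = 0.16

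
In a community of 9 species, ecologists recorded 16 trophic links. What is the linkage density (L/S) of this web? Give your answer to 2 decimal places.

There are L = 16 links among S = 9 species.
L/S = 16/9 = 1.7778 ≈ 1.78.

L/S = 1.78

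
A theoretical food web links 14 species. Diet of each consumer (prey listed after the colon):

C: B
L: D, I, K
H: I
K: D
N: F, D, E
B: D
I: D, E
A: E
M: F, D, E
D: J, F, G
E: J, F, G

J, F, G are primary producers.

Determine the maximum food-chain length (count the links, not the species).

One longest chain: J → D → B → C.
It has 4 species and 3 links.

3 links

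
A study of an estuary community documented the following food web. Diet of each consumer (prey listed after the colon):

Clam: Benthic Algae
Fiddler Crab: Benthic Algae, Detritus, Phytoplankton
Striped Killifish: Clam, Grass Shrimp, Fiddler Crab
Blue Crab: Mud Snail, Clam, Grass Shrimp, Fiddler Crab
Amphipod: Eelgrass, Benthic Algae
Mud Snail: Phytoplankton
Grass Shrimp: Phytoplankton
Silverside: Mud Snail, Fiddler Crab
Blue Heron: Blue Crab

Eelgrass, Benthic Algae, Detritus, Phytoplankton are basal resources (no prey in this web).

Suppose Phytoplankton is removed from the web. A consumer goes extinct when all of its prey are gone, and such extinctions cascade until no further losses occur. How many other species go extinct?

Remove Phytoplankton.
Round 1: Mud Snail (all prey gone), Grass Shrimp (all prey gone) → extinct.
No further losses. Total secondary extinctions: 2.

2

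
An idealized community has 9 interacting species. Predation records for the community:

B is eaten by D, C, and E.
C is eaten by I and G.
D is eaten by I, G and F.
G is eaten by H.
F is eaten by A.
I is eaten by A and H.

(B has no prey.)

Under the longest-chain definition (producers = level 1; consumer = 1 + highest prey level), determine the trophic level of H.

Trophic level 4

B is a producer → level 1.
D eats B → level 2.
I eats D (level 2); other prey at levels: C 2 → level 3.
H eats I (level 3); other prey at levels: G 3 → level 4.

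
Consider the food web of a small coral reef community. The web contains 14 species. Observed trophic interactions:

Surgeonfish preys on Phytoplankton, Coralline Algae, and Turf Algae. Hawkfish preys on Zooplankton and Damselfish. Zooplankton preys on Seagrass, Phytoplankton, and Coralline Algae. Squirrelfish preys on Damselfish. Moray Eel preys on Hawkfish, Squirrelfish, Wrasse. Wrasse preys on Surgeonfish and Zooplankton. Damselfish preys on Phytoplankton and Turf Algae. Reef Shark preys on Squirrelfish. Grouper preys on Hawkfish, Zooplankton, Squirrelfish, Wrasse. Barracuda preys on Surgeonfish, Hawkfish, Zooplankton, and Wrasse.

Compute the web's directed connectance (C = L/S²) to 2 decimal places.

The web has S = 14 species and L = 25 feeding links.
C = L / S² = 25 / 196 = 0.1276 ≈ 0.13.

C = 0.13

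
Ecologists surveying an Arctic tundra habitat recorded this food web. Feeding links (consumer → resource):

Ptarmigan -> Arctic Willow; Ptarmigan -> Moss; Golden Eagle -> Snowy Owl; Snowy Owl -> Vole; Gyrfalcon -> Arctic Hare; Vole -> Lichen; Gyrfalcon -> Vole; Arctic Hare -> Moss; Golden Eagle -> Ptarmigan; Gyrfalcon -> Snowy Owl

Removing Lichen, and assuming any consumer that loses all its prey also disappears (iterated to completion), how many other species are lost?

2

Remove Lichen.
Round 1: Vole (all prey gone) → extinct.
Round 2: Snowy Owl (all prey gone) → extinct.
No further losses. Total secondary extinctions: 2.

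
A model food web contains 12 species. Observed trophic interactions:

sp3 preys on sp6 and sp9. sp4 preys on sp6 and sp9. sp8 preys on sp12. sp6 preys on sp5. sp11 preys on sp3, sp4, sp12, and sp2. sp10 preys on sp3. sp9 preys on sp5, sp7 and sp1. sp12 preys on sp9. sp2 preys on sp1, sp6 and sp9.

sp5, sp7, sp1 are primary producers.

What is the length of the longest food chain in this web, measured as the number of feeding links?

3 links

One longest chain: sp5 → sp9 → sp12 → sp8.
It has 4 species and 3 links.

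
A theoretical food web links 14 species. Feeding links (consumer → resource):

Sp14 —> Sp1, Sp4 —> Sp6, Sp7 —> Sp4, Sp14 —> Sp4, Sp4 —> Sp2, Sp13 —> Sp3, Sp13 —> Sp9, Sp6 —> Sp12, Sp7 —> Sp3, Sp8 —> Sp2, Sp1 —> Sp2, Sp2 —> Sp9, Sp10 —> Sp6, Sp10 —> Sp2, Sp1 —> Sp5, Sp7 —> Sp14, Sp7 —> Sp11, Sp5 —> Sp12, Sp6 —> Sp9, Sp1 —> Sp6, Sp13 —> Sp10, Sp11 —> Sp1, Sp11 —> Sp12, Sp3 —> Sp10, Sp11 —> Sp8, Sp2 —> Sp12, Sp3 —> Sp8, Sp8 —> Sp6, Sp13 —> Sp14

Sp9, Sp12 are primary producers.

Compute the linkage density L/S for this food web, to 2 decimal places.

L/S = 2.07

There are L = 29 links among S = 14 species.
L/S = 29/14 = 2.0714 ≈ 2.07.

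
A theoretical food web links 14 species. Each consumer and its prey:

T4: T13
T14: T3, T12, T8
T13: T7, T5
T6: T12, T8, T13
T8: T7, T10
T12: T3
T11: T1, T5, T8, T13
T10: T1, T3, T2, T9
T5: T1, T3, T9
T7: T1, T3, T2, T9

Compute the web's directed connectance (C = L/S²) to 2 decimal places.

The web has S = 14 species and L = 27 feeding links.
C = L / S² = 27 / 196 = 0.1378 ≈ 0.14.

C = 0.14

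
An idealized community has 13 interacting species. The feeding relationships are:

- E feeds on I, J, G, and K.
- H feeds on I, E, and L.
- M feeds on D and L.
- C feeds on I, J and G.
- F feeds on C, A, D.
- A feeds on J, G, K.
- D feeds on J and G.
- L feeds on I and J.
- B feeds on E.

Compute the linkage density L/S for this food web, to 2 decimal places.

There are L = 23 links among S = 13 species.
L/S = 23/13 = 1.7692 ≈ 1.77.

L/S = 1.77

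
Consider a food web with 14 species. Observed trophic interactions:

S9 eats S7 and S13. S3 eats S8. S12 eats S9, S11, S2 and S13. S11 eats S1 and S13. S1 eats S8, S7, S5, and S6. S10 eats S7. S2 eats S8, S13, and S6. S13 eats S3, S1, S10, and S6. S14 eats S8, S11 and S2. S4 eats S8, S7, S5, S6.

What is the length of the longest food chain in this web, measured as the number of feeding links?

One longest chain: S5 → S1 → S13 → S9 → S12.
It has 5 species and 4 links.

4 links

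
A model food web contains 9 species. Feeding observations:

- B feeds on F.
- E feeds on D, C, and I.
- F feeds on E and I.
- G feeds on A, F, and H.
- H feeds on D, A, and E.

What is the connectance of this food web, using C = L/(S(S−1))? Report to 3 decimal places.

The web has S = 9 species and L = 12 feeding links.
C = L / (S(S−1)) = 12 / 72 = 0.1667 ≈ 0.167.

C = 0.167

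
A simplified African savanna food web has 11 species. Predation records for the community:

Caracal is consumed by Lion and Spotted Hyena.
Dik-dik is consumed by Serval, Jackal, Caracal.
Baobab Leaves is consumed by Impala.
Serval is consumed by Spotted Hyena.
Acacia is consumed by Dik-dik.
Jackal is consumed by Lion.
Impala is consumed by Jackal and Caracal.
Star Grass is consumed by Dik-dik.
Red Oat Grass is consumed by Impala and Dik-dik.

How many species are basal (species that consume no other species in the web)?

4

Basal species (no prey listed): Baobab Leaves, Red Oat Grass, Acacia, Star Grass.
Count: 4.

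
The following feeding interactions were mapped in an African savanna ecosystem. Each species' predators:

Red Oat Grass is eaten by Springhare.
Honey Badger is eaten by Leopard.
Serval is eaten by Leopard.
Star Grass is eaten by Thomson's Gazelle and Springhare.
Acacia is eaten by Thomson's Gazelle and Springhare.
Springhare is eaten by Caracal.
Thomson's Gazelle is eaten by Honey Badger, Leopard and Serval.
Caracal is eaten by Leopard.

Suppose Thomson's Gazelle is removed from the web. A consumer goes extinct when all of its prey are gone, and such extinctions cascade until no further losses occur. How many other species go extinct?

Remove Thomson's Gazelle.
Round 1: Honey Badger (all prey gone), Serval (all prey gone) → extinct.
No further losses. Total secondary extinctions: 2.

2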